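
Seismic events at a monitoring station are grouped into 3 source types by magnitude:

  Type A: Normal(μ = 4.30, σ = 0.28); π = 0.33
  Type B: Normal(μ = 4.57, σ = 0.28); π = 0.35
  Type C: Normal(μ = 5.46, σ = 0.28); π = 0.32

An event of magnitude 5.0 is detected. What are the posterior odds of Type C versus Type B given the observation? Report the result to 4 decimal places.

The posterior odds equal the prior odds times the likelihood ratio: (π_i/π_j)·(f_i(x)/f_j(x)).
Component likelihoods at x = 5.0:
  p_A = 0.0626011
  p_B = 0.438155
  p_C = 0.369552
0.118257 / 0.153354 ≈ 0.7711

0.7711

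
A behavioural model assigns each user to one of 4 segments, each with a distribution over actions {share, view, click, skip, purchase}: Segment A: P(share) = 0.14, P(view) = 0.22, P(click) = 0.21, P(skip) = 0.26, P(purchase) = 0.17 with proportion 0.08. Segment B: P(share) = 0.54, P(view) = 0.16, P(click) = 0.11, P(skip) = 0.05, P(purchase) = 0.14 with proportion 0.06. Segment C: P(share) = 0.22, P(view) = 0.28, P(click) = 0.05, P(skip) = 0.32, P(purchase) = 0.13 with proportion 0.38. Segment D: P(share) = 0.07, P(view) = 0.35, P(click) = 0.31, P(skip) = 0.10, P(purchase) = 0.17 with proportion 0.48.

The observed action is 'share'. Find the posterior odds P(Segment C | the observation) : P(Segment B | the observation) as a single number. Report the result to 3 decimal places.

2.580

Only the two components matter; the odds are (P(Z=i) f_i(x)) / (P(Z=j) f_j(x)).
Categorical probabilities:
  L_A = P(share | comp) = 0.14
  L_B = P(share | comp) = 0.54
  L_C = P(share | comp) = 0.22
  L_D = P(share | comp) = 0.07
Posterior odds = (P(Z=C)·L_C) / (P(Z=B)·L_B) = (0.38·0.22) / (0.06·0.54) = 0.0836 / 0.0324 ≈ 2.580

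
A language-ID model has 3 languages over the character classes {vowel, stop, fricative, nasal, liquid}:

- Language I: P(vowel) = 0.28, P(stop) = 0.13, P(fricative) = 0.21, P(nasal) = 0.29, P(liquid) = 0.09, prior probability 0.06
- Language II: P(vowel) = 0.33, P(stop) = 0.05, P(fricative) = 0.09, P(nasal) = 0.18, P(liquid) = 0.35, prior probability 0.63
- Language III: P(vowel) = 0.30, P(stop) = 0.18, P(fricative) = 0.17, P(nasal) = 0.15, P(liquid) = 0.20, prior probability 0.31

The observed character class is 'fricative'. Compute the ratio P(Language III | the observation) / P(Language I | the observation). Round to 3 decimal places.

Only the two components matter; the odds are (π_i f_i(x)) / (π_j f_j(x)).
Evaluate each component's likelihood at the observed value:
  p_I = P(fricative | comp) = 0.21
  p_II = P(fricative | comp) = 0.09
  p_III = P(fricative | comp) = 0.17
0.0527 / 0.0126 ≈ 4.183

4.183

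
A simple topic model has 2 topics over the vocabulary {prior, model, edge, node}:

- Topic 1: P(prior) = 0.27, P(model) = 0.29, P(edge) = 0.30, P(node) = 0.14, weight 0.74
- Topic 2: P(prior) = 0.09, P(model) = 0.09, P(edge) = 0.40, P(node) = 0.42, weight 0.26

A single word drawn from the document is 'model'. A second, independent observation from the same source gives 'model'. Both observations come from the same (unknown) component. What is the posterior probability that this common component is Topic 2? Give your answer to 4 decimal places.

0.0327

Posterior ∝ prior × likelihood, so P(k | x) ∝ P(Z=k) f_k(x); normalise over all components.
Since both observations come from the same component, the likelihood for component k is f_k(x₁)·f_k(x₂).
  p_1 = [0.29] × [0.29] = 0.0841
  p_2 = [0.09] × [0.09] = 0.0081
Multiply by the mixture weights:
  P(Z=1)·p_1 = 0.74 × 0.0841 = 0.062234
  P(Z=2)·p_2 = 0.26 × 0.0081 = 0.002106
Sum: 0.062234 + 0.002106 = 0.06434
P(Topic 2 | x₁,x₂) ≈ 0.0327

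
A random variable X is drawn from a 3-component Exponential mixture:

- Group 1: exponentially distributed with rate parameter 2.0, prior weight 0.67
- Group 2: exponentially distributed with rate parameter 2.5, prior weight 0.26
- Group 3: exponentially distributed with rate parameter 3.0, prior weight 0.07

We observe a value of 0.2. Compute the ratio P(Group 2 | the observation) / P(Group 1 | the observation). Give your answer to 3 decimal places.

The posterior odds equal the prior odds times the likelihood ratio: (w_i/w_j)·(f_i(x)/f_j(x)).
Exponential densities:
  L_1 = 2.0·e^(−2.0·0.2) = 2.0·e^(−0.4000) = 1.34064
  L_2 = 2.5·e^(−2.5·0.2) = 2.5·e^(−0.5000) = 1.51633
  L_3 = 3.0·e^(−3.0·0.2) = 3.0·e^(−0.6000) = 1.64643
0.394245 / 0.898229 ≈ 0.439

0.439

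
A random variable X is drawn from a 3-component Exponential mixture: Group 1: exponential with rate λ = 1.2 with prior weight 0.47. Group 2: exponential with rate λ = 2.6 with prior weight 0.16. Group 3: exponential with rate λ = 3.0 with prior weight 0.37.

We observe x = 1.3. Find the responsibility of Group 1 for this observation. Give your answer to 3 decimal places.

0.764

The responsibility of component k is P(Z=k) f_k(x) divided by Σ_j P(Z=j) f_j(x).
Exponential densities:
  L_1 = 1.2·e^(−1.2·1.3) = 1.2·e^(−1.5600) = 0.252163
  L_2 = 2.6·e^(−2.6·1.3) = 2.6·e^(−3.3800) = 0.0885234
  L_3 = 3.0·e^(−3.0·1.3) = 3.0·e^(−3.9000) = 0.0607257
Prior × likelihood for each component:
  P(Z=1)·L_1 = 0.47 × 0.252163 = 0.118517
  P(Z=2)·L_2 = 0.16 × 0.0885234 = 0.0141637
  P(Z=3)·L_3 = 0.37 × 0.0607257 = 0.0224685
Denominator: 0.118517 + 0.0141637 + 0.0224685 = 0.155149
Responsibility of Group 1: 0.118517 / 0.155149 ≈ 0.764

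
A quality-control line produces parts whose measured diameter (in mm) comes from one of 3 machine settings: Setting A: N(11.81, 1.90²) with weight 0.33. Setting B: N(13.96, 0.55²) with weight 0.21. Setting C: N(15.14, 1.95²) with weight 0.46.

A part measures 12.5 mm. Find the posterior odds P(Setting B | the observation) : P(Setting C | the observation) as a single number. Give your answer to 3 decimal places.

0.119

Since P(k|x) ∝ π_k f_k(x), the posterior odds are π_i f_i(x) / (π_j f_j(x)).
Normal densities:
  f_A = (1/(1.90·√(2π)))·exp(−(12.5−11.81)²/(2·1.90²)) = 0.209970·exp(-0.06594) = 0.19657
  f_B = (1/(0.55·√(2π)))·exp(−(12.5−13.96)²/(2·0.55²)) = 0.725350·exp(-3.52331) = 0.0213991
  f_C = (1/(1.95·√(2π)))·exp(−(12.5−15.14)²/(2·1.95²)) = 0.204586·exp(-0.91645) = 0.0818213
Odds = (0.21/0.46) × (0.0213991/0.0818213) = 0.456522 × 0.261534 ≈ 0.119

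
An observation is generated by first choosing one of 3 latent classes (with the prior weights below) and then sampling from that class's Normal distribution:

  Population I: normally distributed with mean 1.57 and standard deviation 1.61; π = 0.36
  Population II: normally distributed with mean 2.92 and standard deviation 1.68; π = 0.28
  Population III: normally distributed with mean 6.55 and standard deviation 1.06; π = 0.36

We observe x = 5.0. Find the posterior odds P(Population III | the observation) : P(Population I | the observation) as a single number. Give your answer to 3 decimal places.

Only the two components matter; the odds are (P(Z=i) f_i(x)) / (P(Z=j) f_j(x)).
Normal densities:
  f_I = (1/(1.61·√(2π)))·exp(−(5.0−1.57)²/(2·1.61²)) = 0.247790·exp(-2.26938) = 0.0256157
  f_II = (1/(1.68·√(2π)))·exp(−(5.0−2.92)²/(2·1.68²)) = 0.237466·exp(-0.76644) = 0.110342
  f_III = (1/(1.06·√(2π)))·exp(−(5.0−6.55)²/(2·1.06²)) = 0.376361·exp(-1.06911) = 0.12921
Odds = (0.36/0.36) × (0.12921/0.0256157) = 1 × 5.04417 ≈ 5.044

5.044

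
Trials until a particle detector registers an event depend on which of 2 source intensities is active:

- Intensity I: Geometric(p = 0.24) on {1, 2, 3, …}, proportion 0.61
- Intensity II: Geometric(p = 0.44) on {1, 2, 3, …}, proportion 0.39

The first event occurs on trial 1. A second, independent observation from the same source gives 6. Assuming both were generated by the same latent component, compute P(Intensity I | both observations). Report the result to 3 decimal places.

By Bayes' theorem, P(k | x) = w_k f_k(x) / Σ_j w_j f_j(x).
Since both observations come from the same component, the likelihood for component k is f_k(x₁)·f_k(x₂).
  f_I = [0.24] × [0.0608526] = 0.0146046
  f_II = [0.44] × [0.0242322] = 0.0106622
Unnormalised posteriors:
  w_I·f_I = 0.61 × 0.0146046 = 0.00890882
  w_II·f_II = 0.39 × 0.0106622 = 0.00415825
Normaliser: 0.00890882 + 0.00415825 = 0.0130671
So the posterior for Intensity I is 0.00890882 / 0.0130671 ≈ 0.682.

0.682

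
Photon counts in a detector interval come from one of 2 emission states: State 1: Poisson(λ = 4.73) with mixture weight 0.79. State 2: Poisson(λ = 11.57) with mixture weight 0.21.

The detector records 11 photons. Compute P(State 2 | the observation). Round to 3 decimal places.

By Bayes' theorem, P(k | x) = P(Z=k) f_k(x) / Σ_j P(Z=j) f_j(x).
Evaluate each component's likelihood at the observed value:
  L_1 = 0.00586278
  L_2 = 0.117686
Weight by the priors:
  P(Z=1)·L_1 = 0.79 × 0.00586278 = 0.0046316
  P(Z=2)·L_2 = 0.21 × 0.117686 = 0.024714
Sum: 0.0046316 + 0.024714 = 0.0293456
Responsibility of State 2: 0.024714 / 0.0293456 ≈ 0.842

0.842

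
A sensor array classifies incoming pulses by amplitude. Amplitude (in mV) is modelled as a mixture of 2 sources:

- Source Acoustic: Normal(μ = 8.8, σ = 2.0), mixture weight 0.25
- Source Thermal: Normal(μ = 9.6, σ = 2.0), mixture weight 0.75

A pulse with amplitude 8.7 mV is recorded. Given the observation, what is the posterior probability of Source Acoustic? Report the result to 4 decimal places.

0.2692

P(component k | x) = π_k·f_k(x) / marginal(x), where marginal(x) = Σ_j π_j·f_j(x).
Component likelihoods at x = 8.7 mV:
  f_Acoustic = (1/(2.0·√(2π)))·exp(−(8.7−8.8)²/(2·2.0²)) = 0.199471·exp(-0.00125) = 0.199222
  f_Thermal = (1/(2.0·√(2π)))·exp(−(8.7−9.6)²/(2·2.0²)) = 0.199471·exp(-0.10125) = 0.180263
Weight by the priors:
  π_Acoustic·f_Acoustic = 0.25 × 0.199222 = 0.0498055
  π_Thermal·f_Thermal = 0.75 × 0.180263 = 0.135198
Evidence: 0.0498055 + 0.135198 = 0.185003
So the posterior for Source Acoustic is 0.0498055 / 0.185003 ≈ 0.2692.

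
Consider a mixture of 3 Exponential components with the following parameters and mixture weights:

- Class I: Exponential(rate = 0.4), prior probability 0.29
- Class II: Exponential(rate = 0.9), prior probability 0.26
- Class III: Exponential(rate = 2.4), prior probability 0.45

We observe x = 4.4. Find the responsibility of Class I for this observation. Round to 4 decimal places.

By Bayes' theorem, P(k | x) = w_k f_k(x) / Σ_j w_j f_j(x).
Exponential densities:
  p_I = 0.0688179
  p_II = 0.0171568
  p_III = 6.22388e-05
Prior × likelihood for each component:
  w_I·p_I = 0.29 × 0.0688179 = 0.0199572
  w_II·p_II = 0.26 × 0.0171568 = 0.00446077
  w_III·p_III = 0.45 × 6.22388e-05 = 2.80075e-05
Marginal: 0.0199572 + 0.00446077 + 2.80075e-05 = 0.024446
Responsibility of Class I: 0.0199572 / 0.024446 ≈ 0.8164

0.8164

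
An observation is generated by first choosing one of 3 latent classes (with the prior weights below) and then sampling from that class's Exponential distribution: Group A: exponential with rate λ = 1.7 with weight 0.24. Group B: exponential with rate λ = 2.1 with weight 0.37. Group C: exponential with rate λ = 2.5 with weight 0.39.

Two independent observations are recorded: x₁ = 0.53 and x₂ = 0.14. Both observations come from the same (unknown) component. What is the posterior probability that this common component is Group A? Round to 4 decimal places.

0.2059

The responsibility of component k is P(Z=k) f_k(x) divided by Σ_j P(Z=j) f_j(x).
Since both observations come from the same component, the likelihood for component k is f_k(x₁)·f_k(x₂).
  p_A = [1.7·e^(−1.7·0.53) = 1.7·e^(−0.9010) = 0.690478] × [1.33994] = 0.925202
  p_B = [2.1·e^(−2.1·0.53) = 2.1·e^(−1.1130) = 0.690001] × [1.56508] = 1.07991
  p_C = [2.5·e^(−2.5·0.53) = 2.5·e^(−1.3250) = 0.664507] × [1.76172] = 1.17068
Unnormalised posteriors:
  P(Z=A)·p_A = 0.24 × 0.925202 = 0.222048
  P(Z=B)·p_B = 0.37 × 1.07991 = 0.399565
  P(Z=C)·p_C = 0.39 × 1.17068 = 0.456564
Sum: 0.222048 + 0.399565 + 0.456564 = 1.07818
P(Group A | x) = 0.222048 / 1.07818 ≈ 0.2059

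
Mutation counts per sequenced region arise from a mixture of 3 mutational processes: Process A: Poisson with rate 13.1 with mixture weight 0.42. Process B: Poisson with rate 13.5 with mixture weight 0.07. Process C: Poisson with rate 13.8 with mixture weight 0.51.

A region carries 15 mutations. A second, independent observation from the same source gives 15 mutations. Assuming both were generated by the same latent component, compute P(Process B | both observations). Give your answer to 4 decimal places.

0.0707

P(component k | x) = π_k·f_k(x) / marginal(x), where marginal(x) = Σ_j π_j·f_j(x).
Since both observations come from the same component, the likelihood for component k is f_k(x₁)·f_k(x₂).
  L_A = [e^(−13.1)·13.1^15/15! = 0.0898074] × [0.0898074] = 0.00806537
  L_B = [e^(−13.5)·13.5^15/15! = 0.0945217] × [0.0945217] = 0.00893435
  L_C = [e^(−13.8)·13.8^15/15! = 0.0973695] × [0.0973695] = 0.00948081
Prior × likelihood for each component:
  π_A·L_A = 0.42 × 0.00806537 = 0.00338745
  π_B·L_B = 0.07 × 0.00893435 = 0.000625404
  π_C·L_C = 0.51 × 0.00948081 = 0.00483522
Sum: 0.00338745 + 0.000625404 + 0.00483522 = 0.00884807
So the posterior for Process B is 0.000625404 / 0.00884807 ≈ 0.0707.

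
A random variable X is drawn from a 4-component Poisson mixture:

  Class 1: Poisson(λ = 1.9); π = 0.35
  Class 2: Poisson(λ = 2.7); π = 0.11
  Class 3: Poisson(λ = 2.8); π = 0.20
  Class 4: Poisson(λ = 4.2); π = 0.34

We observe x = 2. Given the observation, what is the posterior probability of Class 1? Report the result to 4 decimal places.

Posterior ∝ prior × likelihood, so P(k | x) ∝ P(Z=k) f_k(x); normalise over all components.
Poisson probabilities:
  f_1 = 0.269971
  f_2 = 0.244964
  f_3 = 0.238375
  f_4 = 0.132261
Unnormalised posteriors:
  P(Z=1)·f_1 = 0.35 × 0.269971 = 0.09449
  P(Z=2)·f_2 = 0.11 × 0.244964 = 0.0269461
  P(Z=3)·f_3 = 0.20 × 0.238375 = 0.0476751
  P(Z=4)·f_4 = 0.34 × 0.132261 = 0.0449687
Sum: 0.09449 + 0.0269461 + 0.0476751 + 0.0449687 = 0.21408
P(Class 1 | data) ≈ 0.4414

0.4414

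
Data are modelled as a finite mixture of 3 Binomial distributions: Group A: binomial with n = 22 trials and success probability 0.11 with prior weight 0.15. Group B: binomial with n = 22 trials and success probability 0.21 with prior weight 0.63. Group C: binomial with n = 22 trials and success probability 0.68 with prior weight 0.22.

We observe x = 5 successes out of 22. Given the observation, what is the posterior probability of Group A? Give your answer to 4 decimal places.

Posterior ∝ prior × likelihood, so P(k | x) ∝ π_k f_k(x); normalise over all components.
Binomial probabilities:
  f_A = C(22,5)·0.11^5·0.89^17 = 26334·1.61051e-05·0.137921 = 0.0584939
  f_B = C(22,5)·0.21^5·0.79^17 = 26334·0.00040841·0.0181828 = 0.195557
  f_C = C(22,5)·0.68^5·0.32^17 = 26334·0.145393·3.86856e-09 = 1.48119e-05
Multiply by the mixture weights:
  π_A·f_A = 0.15 × 0.0584939 = 0.00877408
  π_B·f_B = 0.63 × 0.195557 = 0.123201
  π_C·f_C = 0.22 × 1.48119e-05 = 3.25862e-06
Marginal: 0.00877408 + 0.123201 + 3.25862e-06 = 0.131978
P(Group A | x) ≈ 0.0665

0.0665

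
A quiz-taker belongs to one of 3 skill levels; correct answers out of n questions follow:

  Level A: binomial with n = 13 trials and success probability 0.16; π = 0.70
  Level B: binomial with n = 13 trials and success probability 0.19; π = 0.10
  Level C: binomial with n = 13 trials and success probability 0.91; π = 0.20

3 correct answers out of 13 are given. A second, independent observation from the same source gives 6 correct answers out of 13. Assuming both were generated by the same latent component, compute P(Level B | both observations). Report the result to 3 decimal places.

The responsibility of component k is π_k f_k(x) divided by Σ_j π_j f_j(x).
Since both observations come from the same component, the likelihood for component k is f_k(x₁)·f_k(x₂).
  p_A = [0.204889] × [0.00849556] = 0.00174065
  p_B = [0.238494] × [0.0184686] = 0.00440465
  p_C = [7.51476e-09] × [4.66083e-05] = 3.5025e-13
Unnormalised posteriors:
  π_A·p_A = 0.70 × 0.00174065 = 0.00121845
  π_B·p_B = 0.10 × 0.00440465 = 0.000440465
  π_C·p_C = 0.20 × 3.5025e-13 = 7.00501e-14
Evidence: 0.00121845 + 0.000440465 + 7.00501e-14 = 0.00165892
P(Level B | x₁,x₂) = 0.000440465 / 0.00165892 ≈ 0.266

0.266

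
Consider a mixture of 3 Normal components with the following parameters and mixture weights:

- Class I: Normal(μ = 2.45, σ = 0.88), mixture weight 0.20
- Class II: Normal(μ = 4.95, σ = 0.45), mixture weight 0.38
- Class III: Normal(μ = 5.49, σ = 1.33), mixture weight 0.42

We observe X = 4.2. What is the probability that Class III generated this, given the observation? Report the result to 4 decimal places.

By Bayes' theorem, P(k | x) = P(Z=k) f_k(x) / Σ_j P(Z=j) f_j(x).
Evaluate each component's likelihood at the observed value:
  L_I = 0.0627597
  L_II = 0.22106
  L_III = 0.187403
Unnormalised posteriors:
  P(Z=I)·L_I = 0.20 × 0.0627597 = 0.0125519
  P(Z=II)·L_II = 0.38 × 0.22106 = 0.0840029
  P(Z=III)·L_III = 0.42 × 0.187403 = 0.0787092
Marginal: 0.0125519 + 0.0840029 + 0.0787092 = 0.175264
So the posterior for Class III is 0.0787092 / 0.175264 ≈ 0.4491.

0.4491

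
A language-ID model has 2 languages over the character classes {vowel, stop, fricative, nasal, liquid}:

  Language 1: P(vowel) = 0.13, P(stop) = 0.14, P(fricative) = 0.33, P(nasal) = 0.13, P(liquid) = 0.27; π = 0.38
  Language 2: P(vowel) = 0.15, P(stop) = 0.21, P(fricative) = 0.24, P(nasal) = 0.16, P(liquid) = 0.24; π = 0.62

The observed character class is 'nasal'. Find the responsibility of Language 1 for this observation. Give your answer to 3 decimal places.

P(component k | x) = w_k·f_k(x) / marginal(x), where marginal(x) = Σ_j w_j·f_j(x).
Evaluate each component's likelihood at the observed value:
  p_1 = 0.13
  p_2 = 0.16
Weight by the priors:
  w_1·p_1 = 0.38 × 0.13 = 0.0494
  w_2·p_2 = 0.62 × 0.16 = 0.0992
Normaliser: 0.0494 + 0.0992 = 0.1486
P(Language 1 | data) ≈ 0.332

0.332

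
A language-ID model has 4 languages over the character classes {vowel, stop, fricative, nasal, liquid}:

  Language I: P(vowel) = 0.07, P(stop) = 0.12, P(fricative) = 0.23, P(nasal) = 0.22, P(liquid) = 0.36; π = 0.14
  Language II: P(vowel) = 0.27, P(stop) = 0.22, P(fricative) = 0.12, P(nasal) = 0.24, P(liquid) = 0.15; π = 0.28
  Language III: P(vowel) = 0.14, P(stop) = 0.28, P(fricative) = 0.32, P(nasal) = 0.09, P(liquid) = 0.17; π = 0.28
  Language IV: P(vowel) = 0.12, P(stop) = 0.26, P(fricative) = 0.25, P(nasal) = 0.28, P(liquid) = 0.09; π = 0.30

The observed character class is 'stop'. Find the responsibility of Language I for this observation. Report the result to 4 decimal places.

By Bayes' theorem, P(k | x) = P(Z=k) f_k(x) / Σ_j P(Z=j) f_j(x).
Component likelihoods at x = 'stop':
  f_I = P(stop | comp) = 0.12
  f_II = P(stop | comp) = 0.22
  f_III = P(stop | comp) = 0.28
  f_IV = P(stop | comp) = 0.26
Weight by the priors:
  P(Z=I)·f_I = 0.14 × 0.12 = 0.0168
  P(Z=II)·f_II = 0.28 × 0.22 = 0.0616
  P(Z=III)·f_III = 0.28 × 0.28 = 0.0784
  P(Z=IV)·f_IV = 0.30 × 0.26 = 0.078
Sum: 0.0168 + 0.0616 + 0.0784 + 0.078 = 0.2348
Responsibility of Language I: 0.0168 / 0.2348 ≈ 0.0716

0.0716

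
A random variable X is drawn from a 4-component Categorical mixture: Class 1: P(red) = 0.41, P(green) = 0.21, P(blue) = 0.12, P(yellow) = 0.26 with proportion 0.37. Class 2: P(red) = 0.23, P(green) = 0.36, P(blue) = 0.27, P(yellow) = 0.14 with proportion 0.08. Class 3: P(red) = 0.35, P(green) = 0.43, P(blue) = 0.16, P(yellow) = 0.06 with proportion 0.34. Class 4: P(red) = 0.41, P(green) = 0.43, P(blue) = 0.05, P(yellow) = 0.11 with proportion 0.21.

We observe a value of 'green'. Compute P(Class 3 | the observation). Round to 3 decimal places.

0.426

P(component k | x) = P(Z=k)·f_k(x) / marginal(x), where marginal(x) = Σ_j P(Z=j)·f_j(x).
Categorical probabilities:
  L_1 = P(green | comp) = 0.21
  L_2 = P(green | comp) = 0.36
  L_3 = P(green | comp) = 0.43
  L_4 = P(green | comp) = 0.43
Prior × likelihood for each component:
  P(Z=1)·L_1 = 0.37 × 0.21 = 0.0777
  P(Z=2)·L_2 = 0.08 × 0.36 = 0.0288
  P(Z=3)·L_3 = 0.34 × 0.43 = 0.1462
  P(Z=4)·L_4 = 0.21 × 0.43 = 0.0903
Evidence: 0.0777 + 0.0288 + 0.1462 + 0.0903 = 0.343
Responsibility of Class 3: 0.1462 / 0.343 ≈ 0.426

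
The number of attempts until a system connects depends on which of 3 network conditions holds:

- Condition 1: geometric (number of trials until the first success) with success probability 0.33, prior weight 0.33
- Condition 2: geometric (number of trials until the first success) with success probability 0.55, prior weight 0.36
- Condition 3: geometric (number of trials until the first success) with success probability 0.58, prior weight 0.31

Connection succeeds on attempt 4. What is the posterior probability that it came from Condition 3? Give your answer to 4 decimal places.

0.2078

P(component k | x) = π_k·f_k(x) / marginal(x), where marginal(x) = Σ_j π_j·f_j(x).
Evaluate each component's likelihood at the observed value:
  p_1 = 0.33·(1−0.33)^3 = 0.33·0.300763 = 0.0992518
  p_2 = 0.55·(1−0.55)^3 = 0.55·0.091125 = 0.0501187
  p_3 = 0.58·(1−0.58)^3 = 0.58·0.074088 = 0.042971
Prior × likelihood for each component:
  π_1·p_1 = 0.33 × 0.0992518 = 0.0327531
  π_2·p_2 = 0.36 × 0.0501187 = 0.0180427
  π_3·p_3 = 0.31 × 0.042971 = 0.013321
Evidence: 0.0327531 + 0.0180427 + 0.013321 = 0.0641169
So the posterior for Condition 3 is 0.013321 / 0.0641169 ≈ 0.2078.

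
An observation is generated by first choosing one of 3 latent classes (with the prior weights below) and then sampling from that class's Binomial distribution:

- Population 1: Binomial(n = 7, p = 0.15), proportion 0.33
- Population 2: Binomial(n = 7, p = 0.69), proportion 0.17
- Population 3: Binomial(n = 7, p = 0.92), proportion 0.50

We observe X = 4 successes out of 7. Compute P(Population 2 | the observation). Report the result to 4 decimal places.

0.8006

Apply Bayes' rule: the posterior for each component is proportional to its prior times its likelihood at x.
Component likelihoods at x = 4 successes out of 7:
  p_1 = C(7,4)·0.15^4·0.85^3 = 35·0.00050625·0.614125 = 0.0108815
  p_2 = C(7,4)·0.69^4·0.31^3 = 35·0.226671·0.029791 = 0.236347
  p_3 = C(7,4)·0.92^4·0.08^3 = 35·0.716393·0.000512 = 0.0128378
Unnormalised posteriors:
  π_1·p_1 = 0.33 × 0.0108815 = 0.0035909
  π_2·p_2 = 0.17 × 0.236347 = 0.0401789
  π_3·p_3 = 0.50 × 0.0128378 = 0.00641888
Normaliser: 0.0035909 + 0.0401789 + 0.00641888 = 0.0501887
Responsibility of Population 2: 0.0401789 / 0.0501887 ≈ 0.8006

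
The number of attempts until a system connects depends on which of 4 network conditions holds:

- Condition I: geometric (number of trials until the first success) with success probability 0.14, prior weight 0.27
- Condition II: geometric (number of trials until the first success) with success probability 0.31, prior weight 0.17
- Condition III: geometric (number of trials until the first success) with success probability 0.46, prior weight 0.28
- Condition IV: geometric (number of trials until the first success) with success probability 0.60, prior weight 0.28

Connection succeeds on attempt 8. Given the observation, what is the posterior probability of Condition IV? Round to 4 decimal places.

0.0144

Apply Bayes' rule: the posterior for each component is proportional to its prior times its likelihood at x.
Geometric probabilities:
  f_I = 0.14·(1−0.14)^7 = 0.14·0.347928 = 0.0487099
  f_II = 0.31·(1−0.31)^7 = 0.31·0.0744635 = 0.0230837
  f_III = 0.46·(1−0.46)^7 = 0.46·0.0133893 = 0.00615906
  f_IV = 0.60·(1−0.60)^7 = 0.60·0.0016384 = 0.00098304
Weight by the priors:
  π_I·f_I = 0.27 × 0.0487099 = 0.0131517
  π_II·f_II = 0.17 × 0.0230837 = 0.00392423
  π_III·f_III = 0.28 × 0.00615906 = 0.00172454
  π_IV·f_IV = 0.28 × 0.00098304 = 0.000275251
Denominator: 0.0131517 + 0.00392423 + 0.00172454 + 0.000275251 = 0.0190757
P(Condition IV | x) ≈ 0.0144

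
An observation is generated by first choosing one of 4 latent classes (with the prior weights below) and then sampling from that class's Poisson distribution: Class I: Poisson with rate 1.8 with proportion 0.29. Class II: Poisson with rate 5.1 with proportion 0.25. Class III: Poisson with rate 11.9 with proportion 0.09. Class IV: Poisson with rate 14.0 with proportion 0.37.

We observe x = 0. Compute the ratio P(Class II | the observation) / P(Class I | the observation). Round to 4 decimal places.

0.0318

Posterior odds = (π_i f_i(x)) / (π_j f_j(x)); the normalising sum cancels.
Poisson probabilities:
  L_I = 0.165299
  L_II = 0.00609675
  L_III = 6.7904e-06
  L_IV = 8.31529e-07
Odds = (0.25/0.29) × (0.00609675/0.165299) = 0.862069 × 0.0368832 ≈ 0.0318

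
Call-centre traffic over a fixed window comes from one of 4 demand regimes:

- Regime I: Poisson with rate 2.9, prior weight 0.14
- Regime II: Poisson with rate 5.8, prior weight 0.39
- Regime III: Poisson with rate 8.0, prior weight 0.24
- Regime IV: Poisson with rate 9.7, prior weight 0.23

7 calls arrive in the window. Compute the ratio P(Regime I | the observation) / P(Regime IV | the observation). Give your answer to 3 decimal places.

The posterior odds equal the prior odds times the likelihood ratio: (π_i/π_j)·(f_i(x)/f_j(x)).
Evaluate each component's likelihood at the observed value:
  L_I = e^(−2.9)·2.9^7/7! = 0.0188322
  L_II = e^(−5.8)·5.8^7/7! = 0.132635
  L_III = e^(−8.0)·8.0^7/7! = 0.139587
  L_IV = e^(−9.7)·9.7^7/7! = 0.0982461
0.00263651 / 0.0225966 ≈ 0.117

0.117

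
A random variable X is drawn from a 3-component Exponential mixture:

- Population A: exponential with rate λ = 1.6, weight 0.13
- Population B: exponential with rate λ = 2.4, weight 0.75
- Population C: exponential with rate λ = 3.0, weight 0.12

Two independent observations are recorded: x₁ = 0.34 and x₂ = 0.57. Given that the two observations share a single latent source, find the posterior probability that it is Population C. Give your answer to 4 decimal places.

The responsibility of component k is π_k f_k(x) divided by Σ_j π_j f_j(x).
Since both observations come from the same component, the likelihood for component k is f_k(x₁)·f_k(x₂).
  L_A = [0.928675] × [0.642752] = 0.596908
  L_B = [1.06127] × [0.611078] = 0.64852
  L_C = [1.08178] × [0.542597] = 0.586974
Prior × likelihood for each component:
  π_A·L_A = 0.13 × 0.596908 = 0.077598
  π_B·L_B = 0.75 × 0.64852 = 0.48639
  π_C·L_C = 0.12 × 0.586974 = 0.0704368
Evidence: 0.077598 + 0.48639 + 0.0704368 = 0.634425
P(Population C | x₁,x₂) ≈ 0.1110

0.1110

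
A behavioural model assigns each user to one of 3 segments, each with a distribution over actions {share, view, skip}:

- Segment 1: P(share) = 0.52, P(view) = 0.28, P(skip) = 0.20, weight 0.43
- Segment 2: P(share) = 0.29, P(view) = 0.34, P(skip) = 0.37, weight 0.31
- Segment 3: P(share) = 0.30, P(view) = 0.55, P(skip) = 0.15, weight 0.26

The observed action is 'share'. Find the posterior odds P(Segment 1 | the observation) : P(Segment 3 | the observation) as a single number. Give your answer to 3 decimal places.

Since P(k|x) ∝ π_k f_k(x), the posterior odds are π_i f_i(x) / (π_j f_j(x)).
Categorical probabilities:
  p_1 = P(share | comp) = 0.52
  p_2 = P(share | comp) = 0.29
  p_3 = P(share | comp) = 0.30
Posterior odds = (π_1·p_1) / (π_3·p_3) = (0.43·0.52) / (0.26·0.3) = 0.2236 / 0.078 ≈ 2.867

2.867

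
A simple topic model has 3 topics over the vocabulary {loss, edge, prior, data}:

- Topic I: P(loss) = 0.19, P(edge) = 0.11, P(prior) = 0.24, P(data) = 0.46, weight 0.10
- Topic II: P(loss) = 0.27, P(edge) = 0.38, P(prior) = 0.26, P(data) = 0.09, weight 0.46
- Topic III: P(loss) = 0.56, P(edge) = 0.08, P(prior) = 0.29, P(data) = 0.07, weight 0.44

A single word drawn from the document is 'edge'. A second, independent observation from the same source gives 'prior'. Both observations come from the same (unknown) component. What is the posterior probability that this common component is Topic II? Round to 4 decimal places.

The responsibility of component k is w_k f_k(x) divided by Σ_j w_j f_j(x).
Since both observations come from the same component, the likelihood for component k is f_k(x₁)·f_k(x₂).
  f_I = [0.11] × [0.24] = 0.0264
  f_II = [0.38] × [0.26] = 0.0988
  f_III = [0.08] × [0.29] = 0.0232
Unnormalised posteriors:
  w_I·f_I = 0.10 × 0.0264 = 0.00264
  w_II·f_II = 0.46 × 0.0988 = 0.045448
  w_III·f_III = 0.44 × 0.0232 = 0.010208
Normaliser: 0.00264 + 0.045448 + 0.010208 = 0.058296
So the posterior for Topic II is 0.045448 / 0.058296 ≈ 0.7796.

0.7796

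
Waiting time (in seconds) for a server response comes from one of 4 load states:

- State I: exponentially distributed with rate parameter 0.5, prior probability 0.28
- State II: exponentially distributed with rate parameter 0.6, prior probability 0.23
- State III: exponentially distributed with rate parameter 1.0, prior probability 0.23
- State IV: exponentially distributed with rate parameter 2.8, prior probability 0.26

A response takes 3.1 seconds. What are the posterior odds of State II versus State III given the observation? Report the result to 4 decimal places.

Posterior odds = (π_i f_i(x)) / (π_j f_j(x)); the normalising sum cancels.
Evaluate each component's likelihood at the observed value:
  p_I = 0.5·e^(−0.5·3.1) = 0.5·e^(−1.5500) = 0.106124
  p_II = 0.6·e^(−0.6·3.1) = 0.6·e^(−1.8600) = 0.0934036
  p_III = 1.0·e^(−1.0·3.1) = 1.0·e^(−3.1000) = 0.0450492
  p_IV = 2.8·e^(−2.8·3.1) = 2.8·e^(−8.6800) = 0.000475863
Odds = (0.23/0.23) × (0.0934036/0.0450492) = 1 × 2.07337 ≈ 2.0734

2.0734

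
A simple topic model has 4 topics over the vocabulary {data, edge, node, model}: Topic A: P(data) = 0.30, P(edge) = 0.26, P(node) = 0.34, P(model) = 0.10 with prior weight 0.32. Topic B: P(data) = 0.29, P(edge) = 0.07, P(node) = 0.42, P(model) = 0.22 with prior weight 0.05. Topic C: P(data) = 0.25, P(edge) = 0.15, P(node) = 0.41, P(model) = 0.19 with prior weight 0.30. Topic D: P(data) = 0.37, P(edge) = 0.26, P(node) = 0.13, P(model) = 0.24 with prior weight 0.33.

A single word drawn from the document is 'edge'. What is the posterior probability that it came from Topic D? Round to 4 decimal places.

0.3945

Posterior ∝ prior × likelihood, so P(k | x) ∝ π_k f_k(x); normalise over all components.
Categorical probabilities:
  L_A = 0.26
  L_B = 0.07
  L_C = 0.15
  L_D = 0.26
Multiply by the mixture weights:
  π_A·L_A = 0.32 × 0.26 = 0.0832
  π_B·L_B = 0.05 × 0.07 = 0.0035
  π_C·L_C = 0.30 × 0.15 = 0.045
  π_D·L_D = 0.33 × 0.26 = 0.0858
Sum: 0.0832 + 0.0035 + 0.045 + 0.0858 = 0.2175
P(Topic D | 'edge') ≈ 0.3945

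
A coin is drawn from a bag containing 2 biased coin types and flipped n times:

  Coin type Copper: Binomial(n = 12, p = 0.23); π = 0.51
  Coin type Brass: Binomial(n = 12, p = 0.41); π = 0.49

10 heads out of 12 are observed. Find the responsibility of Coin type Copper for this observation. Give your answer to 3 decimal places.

Apply Bayes' rule: the posterior for each component is proportional to its prior times its likelihood at x.
Binomial probabilities:
  p_Copper = 1.62108e-05
  p_Brass = 0.0030838
Multiply by the mixture weights:
  π_Copper·p_Copper = 0.51 × 1.62108e-05 = 8.26749e-06
  π_Brass·p_Brass = 0.49 × 0.0030838 = 0.00151106
Sum: 8.26749e-06 + 0.00151106 = 0.00151933
P(Coin type Copper | data) ≈ 0.005

0.005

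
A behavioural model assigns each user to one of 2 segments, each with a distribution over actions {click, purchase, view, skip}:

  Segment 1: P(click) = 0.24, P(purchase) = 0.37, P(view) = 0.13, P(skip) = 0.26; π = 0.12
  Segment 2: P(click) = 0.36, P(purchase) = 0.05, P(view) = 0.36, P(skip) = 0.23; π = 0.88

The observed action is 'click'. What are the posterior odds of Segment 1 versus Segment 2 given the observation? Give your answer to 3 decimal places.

0.091

Posterior odds = (π_i f_i(x)) / (π_j f_j(x)); the normalising sum cancels.
Component likelihoods at x = 'click':
  L_1 = P(click | comp) = 0.24
  L_2 = P(click | comp) = 0.36
0.0288 / 0.3168 ≈ 0.091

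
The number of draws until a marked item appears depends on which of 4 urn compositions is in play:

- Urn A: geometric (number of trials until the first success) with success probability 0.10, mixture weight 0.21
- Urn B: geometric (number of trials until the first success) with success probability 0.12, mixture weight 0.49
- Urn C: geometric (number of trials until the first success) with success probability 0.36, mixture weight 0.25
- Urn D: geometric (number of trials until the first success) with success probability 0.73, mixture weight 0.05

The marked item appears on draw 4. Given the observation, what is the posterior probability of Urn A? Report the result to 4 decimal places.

0.1921

The responsibility of component k is π_k f_k(x) divided by Σ_j π_j f_j(x).
Geometric probabilities:
  p_A = 0.0729
  p_B = 0.0817766
  p_C = 0.0943718
  p_D = 0.0143686
Multiply by the mixture weights:
  π_A·p_A = 0.21 × 0.0729 = 0.015309
  π_B·p_B = 0.49 × 0.0817766 = 0.0400706
  π_C·p_C = 0.25 × 0.0943718 = 0.023593
  π_D·p_D = 0.05 × 0.0143686 = 0.00071843
Denominator: 0.015309 + 0.0400706 + 0.023593 + 0.00071843 = 0.0796909
So the posterior for Urn A is 0.015309 / 0.0796909 ≈ 0.1921.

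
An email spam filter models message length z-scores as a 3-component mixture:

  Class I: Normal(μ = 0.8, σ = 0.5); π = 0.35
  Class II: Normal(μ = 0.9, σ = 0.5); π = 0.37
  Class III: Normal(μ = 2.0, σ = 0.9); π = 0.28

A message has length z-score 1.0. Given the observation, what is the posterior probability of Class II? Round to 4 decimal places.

0.4712

By Bayes' theorem, P(k | x) = w_k f_k(x) / Σ_j w_j f_j(x).
Evaluate each component's likelihood at the observed value:
  f_I = 0.73654
  f_II = 0.782085
  f_III = 0.239103
Multiply by the mixture weights:
  w_I·f_I = 0.35 × 0.73654 = 0.257789
  w_II·f_II = 0.37 × 0.782085 = 0.289372
  w_III·f_III = 0.28 × 0.239103 = 0.0669488
Marginal: 0.257789 + 0.289372 + 0.0669488 = 0.614109
So the posterior for Class II is 0.289372 / 0.614109 ≈ 0.4712.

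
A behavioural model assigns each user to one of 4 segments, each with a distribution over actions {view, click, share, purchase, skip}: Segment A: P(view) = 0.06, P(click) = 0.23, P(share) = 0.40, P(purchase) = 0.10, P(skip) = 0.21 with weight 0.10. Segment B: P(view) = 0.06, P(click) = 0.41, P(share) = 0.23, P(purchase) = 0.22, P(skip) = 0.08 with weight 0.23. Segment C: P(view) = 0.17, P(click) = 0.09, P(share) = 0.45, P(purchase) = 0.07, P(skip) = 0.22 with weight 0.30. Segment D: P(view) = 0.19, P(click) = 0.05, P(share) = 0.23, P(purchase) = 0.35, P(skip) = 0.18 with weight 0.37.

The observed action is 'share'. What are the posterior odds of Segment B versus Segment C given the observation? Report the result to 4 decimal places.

0.3919

The posterior odds equal the prior odds times the likelihood ratio: (w_i/w_j)·(f_i(x)/f_j(x)).
Evaluate each component's likelihood at the observed value:
  p_A = P(share | comp) = 0.40
  p_B = P(share | comp) = 0.23
  p_C = P(share | comp) = 0.45
  p_D = P(share | comp) = 0.23
Posterior odds = (w_B·p_B) / (w_C·p_C) = (0.23·0.23) / (0.30·0.45) = 0.0529 / 0.135 ≈ 0.3919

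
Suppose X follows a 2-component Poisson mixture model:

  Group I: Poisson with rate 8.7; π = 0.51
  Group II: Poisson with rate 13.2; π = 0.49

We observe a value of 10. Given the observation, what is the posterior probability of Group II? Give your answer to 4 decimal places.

0.4083

By Bayes' theorem, P(k | x) = π_k f_k(x) / Σ_j π_j f_j(x).
Poisson probabilities:
  p_I = e^(−8.7)·8.7^10/10! = 0.114043
  p_II = e^(−13.2)·13.2^10/10! = 0.081901
Unnormalised posteriors:
  π_I·p_I = 0.51 × 0.114043 = 0.0581618
  π_II·p_II = 0.49 × 0.081901 = 0.0401315
Evidence: 0.0581618 + 0.0401315 = 0.0982933
P(Group II | 10) ≈ 0.4083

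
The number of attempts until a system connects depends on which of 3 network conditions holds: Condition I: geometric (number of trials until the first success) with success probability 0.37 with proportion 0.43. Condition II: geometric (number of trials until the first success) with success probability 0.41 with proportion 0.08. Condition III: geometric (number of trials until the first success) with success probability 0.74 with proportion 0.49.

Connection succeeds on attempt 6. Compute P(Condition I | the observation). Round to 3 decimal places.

0.850

Posterior ∝ prior × likelihood, so P(k | x) ∝ w_k f_k(x); normalise over all components.
Component likelihoods at x = 6:
  L_I = 0.0367202
  L_II = 0.0293119
  L_III = 0.000879222
Unnormalised posteriors:
  w_I·L_I = 0.43 × 0.0367202 = 0.0157897
  w_II·L_II = 0.08 × 0.0293119 = 0.00234495
  w_III·L_III = 0.49 × 0.000879222 = 0.000430819
Denominator: 0.0157897 + 0.00234495 + 0.000430819 = 0.0185654
Responsibility of Condition I: 0.0157897 / 0.0185654 ≈ 0.850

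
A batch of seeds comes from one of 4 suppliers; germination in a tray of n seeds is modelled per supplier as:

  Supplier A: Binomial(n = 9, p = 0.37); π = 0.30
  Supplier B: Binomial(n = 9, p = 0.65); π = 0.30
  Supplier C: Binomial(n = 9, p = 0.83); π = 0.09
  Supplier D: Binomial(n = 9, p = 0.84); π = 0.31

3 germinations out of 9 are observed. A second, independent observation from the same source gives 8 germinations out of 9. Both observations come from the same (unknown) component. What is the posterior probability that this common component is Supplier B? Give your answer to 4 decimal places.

Posterior ∝ prior × likelihood, so P(k | x) ∝ w_k f_k(x); normalise over all components.
Since both observations come from the same component, the likelihood for component k is f_k(x₁)·f_k(x₂).
  L_A = [C(9,3)·0.37^3·0.63^6 = 84·0.050653·0.0625235 = 0.266028] × [0.00199158] = 0.000529815
  L_B = [C(9,3)·0.65^3·0.35^6 = 84·0.274625·0.00183827 = 0.042406] × [0.100373] = 0.00425643
  L_C = [C(9,3)·0.83^3·0.17^6 = 84·0.571787·2.41376e-05 = 0.00115933] × [0.344601] = 0.000399506
  L_D = [C(9,3)·0.84^3·0.16^6 = 84·0.592704·1.67772e-05 = 0.00083529] × [0.356941] = 0.000298149
Multiply by the mixture weights:
  w_A·L_A = 0.30 × 0.000529815 = 0.000158945
  w_B·L_B = 0.30 × 0.00425643 = 0.00127693
  w_C·L_C = 0.09 × 0.000399506 = 3.59555e-05
  w_D·L_D = 0.31 × 0.000298149 = 9.24263e-05
Sum: 0.000158945 + 0.00127693 + 3.59555e-05 + 9.24263e-05 = 0.00156425
P(Supplier B | x₁,x₂) = 0.00127693 / 0.00156425 ≈ 0.8163

0.8163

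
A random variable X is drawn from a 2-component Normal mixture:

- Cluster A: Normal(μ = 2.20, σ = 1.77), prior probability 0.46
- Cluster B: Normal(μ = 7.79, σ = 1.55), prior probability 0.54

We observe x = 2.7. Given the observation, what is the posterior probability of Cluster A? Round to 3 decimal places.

0.994

By Bayes' theorem, P(k | x) = w_k f_k(x) / Σ_j w_j f_j(x).
Evaluate each component's likelihood at the observed value:
  f_A = (1/(1.77·√(2π)))·exp(−(2.7−2.20)²/(2·1.77²)) = 0.225391·exp(-0.03990) = 0.216575
  f_B = (1/(1.55·√(2π)))·exp(−(2.7−7.79)²/(2·1.55²)) = 0.257382·exp(-5.39190) = 0.00117194
Unnormalised posteriors:
  w_A·f_A = 0.46 × 0.216575 = 0.0996246
  w_B·f_B = 0.54 × 0.00117194 = 0.000632846
Sum: 0.0996246 + 0.000632846 = 0.100257
P(Cluster A | the observation) = 0.0996246 / 0.100257 ≈ 0.994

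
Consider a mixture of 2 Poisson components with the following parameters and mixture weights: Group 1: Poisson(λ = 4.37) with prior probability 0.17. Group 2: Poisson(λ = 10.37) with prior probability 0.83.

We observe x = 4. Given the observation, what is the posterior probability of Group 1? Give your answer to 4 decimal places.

0.7227

The responsibility of component k is π_k f_k(x) divided by Σ_j π_j f_j(x).
Evaluate each component's likelihood at the observed value:
  L_1 = 0.192242
  L_2 = 0.0151102
Unnormalised posteriors:
  π_1·L_1 = 0.17 × 0.192242 = 0.0326811
  π_2·L_2 = 0.83 × 0.0151102 = 0.0125415
Evidence: 0.0326811 + 0.0125415 = 0.0452226
So the posterior for Group 1 is 0.0326811 / 0.0452226 ≈ 0.7227.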